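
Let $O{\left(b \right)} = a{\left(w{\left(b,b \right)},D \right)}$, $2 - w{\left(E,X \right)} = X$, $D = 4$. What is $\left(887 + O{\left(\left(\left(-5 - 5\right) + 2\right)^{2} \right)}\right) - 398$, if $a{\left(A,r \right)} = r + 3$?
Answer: $496$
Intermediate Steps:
$w{\left(E,X \right)} = 2 - X$
$a{\left(A,r \right)} = 3 + r$
$O{\left(b \right)} = 7$ ($O{\left(b \right)} = 3 + 4 = 7$)
$\left(887 + O{\left(\left(\left(-5 - 5\right) + 2\right)^{2} \right)}\right) - 398 = \left(887 + 7\right) - 398 = 894 - 398 = 496$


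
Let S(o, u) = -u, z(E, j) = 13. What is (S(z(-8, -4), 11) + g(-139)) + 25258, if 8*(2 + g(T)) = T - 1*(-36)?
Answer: 201857/8 ≈ 25232.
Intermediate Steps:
g(T) = 5/2 + T/8 (g(T) = -2 + (T - 1*(-36))/8 = -2 + (T + 36)/8 = -2 + (36 + T)/8 = -2 + (9/2 + T/8) = 5/2 + T/8)
(S(z(-8, -4), 11) + g(-139)) + 25258 = (-1*11 + (5/2 + (1/8)*(-139))) + 25258 = (-11 + (5/2 - 139/8)) + 25258 = (-11 - 119/8) + 25258 = -207/8 + 25258 = 201857/8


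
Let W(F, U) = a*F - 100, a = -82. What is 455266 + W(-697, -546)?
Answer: 512320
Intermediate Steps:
W(F, U) = -100 - 82*F (W(F, U) = -82*F - 100 = -100 - 82*F)
455266 + W(-697, -546) = 455266 + (-100 - 82*(-697)) = 455266 + (-100 + 57154) = 455266 + 57054 = 512320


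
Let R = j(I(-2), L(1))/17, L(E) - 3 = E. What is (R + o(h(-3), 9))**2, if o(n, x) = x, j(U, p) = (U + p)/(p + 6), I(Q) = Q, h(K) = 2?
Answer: 586756/7225 ≈ 81.212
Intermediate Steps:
L(E) = 3 + E
j(U, p) = (U + p)/(6 + p)
R = 1/85 (R = ((-2 + (3 + 1))/(6 + (3 + 1)))/17 = ((-2 + 4)/(6 + 4))*(1/17) = (2/10)*(1/17) = ((1/10)*2)*(1/17) = (1/5)*(1/17) = 1/85 ≈ 0.011765)
(R + o(h(-3), 9))**2 = (1/85 + 9)**2 = (766/85)**2 = 586756/7225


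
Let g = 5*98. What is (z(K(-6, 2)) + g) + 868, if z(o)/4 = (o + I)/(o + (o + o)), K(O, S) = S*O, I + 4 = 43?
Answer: 1355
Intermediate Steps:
I = 39 (I = -4 + 43 = 39)
K(O, S) = O*S
z(o) = 4*(39 + o)/(3*o) (z(o) = 4*((o + 39)/(o + (o + o))) = 4*((39 + o)/(o + 2*o)) = 4*((39 + o)/((3*o))) = 4*((39 + o)*(1/(3*o))) = 4*((39 + o)/(3*o)) = 4*(39 + o)/(3*o))
g = 490
(z(K(-6, 2)) + g) + 868 = ((4/3 + 52/((-6*2))) + 490) + 868 = ((4/3 + 52/(-12)) + 490) + 868 = ((4/3 + 52*(-1/12)) + 490) + 868 = ((4/3 - 13/3) + 490) + 868 = (-3 + 490) + 868 = 487 + 868 = 1355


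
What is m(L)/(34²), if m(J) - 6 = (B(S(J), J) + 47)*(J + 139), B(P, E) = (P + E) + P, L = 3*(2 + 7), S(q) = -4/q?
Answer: 165251/15606 ≈ 10.589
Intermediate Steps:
L = 27 (L = 3*9 = 27)
B(P, E) = E + 2*P (B(P, E) = (E + P) + P = E + 2*P)
m(J) = 6 + (139 + J)*(47 + J - 8/J) (m(J) = 6 + ((J + 2*(-4/J)) + 47)*(J + 139) = 6 + ((J - 8/J) + 47)*(139 + J) = 6 + (47 + J - 8/J)*(139 + J) = 6 + (139 + J)*(47 + J - 8/J))
m(L)/(34²) = (6531 + 27² - 1112/27 + 186*27)/(34²) = (6531 + 729 - 1112*1/27 + 5022)/1156 = (6531 + 729 - 1112/27 + 5022)*(1/1156) = (330502/27)*(1/1156) = 165251/15606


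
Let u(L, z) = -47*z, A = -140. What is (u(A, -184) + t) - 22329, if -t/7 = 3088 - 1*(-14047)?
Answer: -133626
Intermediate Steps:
t = -119945 (t = -7*(3088 - 1*(-14047)) = -7*(3088 + 14047) = -7*17135 = -119945)
(u(A, -184) + t) - 22329 = (-47*(-184) - 119945) - 22329 = (8648 - 119945) - 22329 = -111297 - 22329 = -133626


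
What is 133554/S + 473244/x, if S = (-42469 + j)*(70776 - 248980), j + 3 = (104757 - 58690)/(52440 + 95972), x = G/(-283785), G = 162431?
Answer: -12571274536467588898324886/15204553674790383319 ≈ -8.2681e+5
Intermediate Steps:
x = -162431/283785 (x = 162431/(-283785) = 162431*(-1/283785) = -162431/283785 ≈ -0.57237)
j = -399169/148412 (j = -3 + (104757 - 58690)/(52440 + 95972) = -3 + 46067/148412 = -399169/148412 ≈ -2.6896)
S = 280818692394747/37103 (S = (-42469 - 399169/148412)*(70776 - 248980) = -6303308397/148412*(-178204) = 280818692394747/37103 ≈ 7.5686e+9)
133554/S + 473244/x = 133554/(280818692394747/37103) + 473244/(-162431/283785) = 133554*(37103/280818692394747) + 473244*(-283785/162431) = 1651751354/93606230798249 - 134299548540/162431 = -12571274536467588898324886/15204553674790383319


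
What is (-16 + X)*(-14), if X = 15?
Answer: 14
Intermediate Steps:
(-16 + X)*(-14) = (-16 + 15)*(-14) = -1*(-14) = 14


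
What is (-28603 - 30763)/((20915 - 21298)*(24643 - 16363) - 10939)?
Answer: 59366/3182179 ≈ 0.018656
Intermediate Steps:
(-28603 - 30763)/((20915 - 21298)*(24643 - 16363) - 10939) = -59366/(-383*8280 - 10939) = -59366/(-3171240 - 10939) = -59366/(-3182179) = -59366*(-1/3182179) = 59366/3182179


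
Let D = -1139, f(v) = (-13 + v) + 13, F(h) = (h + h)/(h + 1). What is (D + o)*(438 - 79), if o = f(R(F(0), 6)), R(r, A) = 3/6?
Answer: -817443/2 ≈ -4.0872e+5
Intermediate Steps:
F(h) = 2*h/(1 + h) (F(h) = (2*h)/(1 + h) = 2*h/(1 + h))
R(r, A) = 1/2 (R(r, A) = 3*(1/6) = 1/2)
f(v) = v
o = 1/2 ≈ 0.50000
(D + o)*(438 - 79) = (-1139 + 1/2)*(438 - 79) = -2277/2*359 = -817443/2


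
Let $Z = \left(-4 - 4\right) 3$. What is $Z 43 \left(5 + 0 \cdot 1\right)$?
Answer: $-5160$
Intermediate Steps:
$Z = -24$ ($Z = \left(-8\right) 3 = -24$)
$Z 43 \left(5 + 0 \cdot 1\right) = \left(-24\right) 43 \left(5 + 0 \cdot 1\right) = - 1032 \left(5 + 0\right) = \left(-1032\right) 5 = -5160$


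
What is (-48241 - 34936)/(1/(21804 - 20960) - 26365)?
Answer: 70201388/22252059 ≈ 3.1548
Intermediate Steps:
(-48241 - 34936)/(1/(21804 - 20960) - 26365) = -83177/(1/844 - 26365) = -83177/(-22252059/844) = -83177*(-844/22252059) = 70201388/22252059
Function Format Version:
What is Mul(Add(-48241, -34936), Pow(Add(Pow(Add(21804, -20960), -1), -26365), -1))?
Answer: Rational(70201388, 22252059) ≈ 3.1548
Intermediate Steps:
Mul(Add(-48241, -34936), Pow(Add(Pow(Add(21804, -20960), -1), -26365), -1)) = Mul(-83177, Pow(Add(Pow(844, -1), -26365), -1)) = Mul(-83177, Pow(Add(Rational(1, 844), -26365), -1)) = Mul(-83177, Pow(Rational(-22252059, 844), -1)) = Mul(-83177, Rational(-844, 22252059)) = Rational(70201388, 22252059)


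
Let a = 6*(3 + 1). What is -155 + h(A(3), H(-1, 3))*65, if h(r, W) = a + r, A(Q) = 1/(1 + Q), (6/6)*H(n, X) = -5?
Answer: 5685/4 ≈ 1421.3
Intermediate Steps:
H(n, X) = -5
a = 24 (a = 6*4 = 24)
h(r, W) = 24 + r
-155 + h(A(3), H(-1, 3))*65 = -155 + (24 + 1/(1 + 3))*65 = -155 + (24 + 1/4)*65 = -155 + (24 + ¼)*65 = -155 + (97/4)*65 = -155 + 6305/4 = 5685/4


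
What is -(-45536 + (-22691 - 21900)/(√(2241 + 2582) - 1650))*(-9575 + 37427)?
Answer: 3444695384637144/2717677 - 1241948532*√4823/2717677 ≈ 1.2675e+9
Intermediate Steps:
-(-45536 + (-22691 - 21900)/(√(2241 + 2582) - 1650))*(-9575 + 37427) = -(-45536 - 44591/(√4823 - 1650))*27852 = -(-45536 - 44591/(-1650 + √4823))*27852 = -(-1268268672 - 1241948532/(-1650 + √4823)) = 1268268672 + 1241948532/(-1650 + √4823)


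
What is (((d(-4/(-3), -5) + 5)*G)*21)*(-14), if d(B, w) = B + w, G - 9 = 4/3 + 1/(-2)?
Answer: -11564/3 ≈ -3854.7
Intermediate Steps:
G = 59/6 (G = 9 + (4/3 + 1/(-2)) = 9 + (4*(⅓) + 1*(-½)) = 9 + (4/3 - ½) = 9 + ⅚ = 59/6 ≈ 9.8333)
(((d(-4/(-3), -5) + 5)*G)*21)*(-14) = ((((-4/(-3) - 5) + 5)*(59/6))*21)*(-14) = ((((-4*(-⅓) - 5) + 5)*(59/6))*21)*(-14) = ((((4/3 - 5) + 5)*(59/6))*21)*(-14) = (((-11/3 + 5)*(59/6))*21)*(-14) = (((4/3)*(59/6))*21)*(-14) = ((118/9)*21)*(-14) = (826/3)*(-14) = -11564/3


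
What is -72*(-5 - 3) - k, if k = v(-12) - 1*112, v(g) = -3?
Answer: 691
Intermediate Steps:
k = -115 (k = -3 - 1*112 = -3 - 112 = -115)
-72*(-5 - 3) - k = -72*(-5 - 3) - 1*(-115) = -72*(-8) + 115 = -12*(-48) + 115 = 576 + 115 = 691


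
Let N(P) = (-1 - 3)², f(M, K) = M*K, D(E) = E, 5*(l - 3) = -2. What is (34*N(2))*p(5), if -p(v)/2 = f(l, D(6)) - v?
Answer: -57664/5 ≈ -11533.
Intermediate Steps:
l = 13/5 (l = 3 + (⅕)*(-2) = 3 - ⅖ = 13/5 ≈ 2.6000)
f(M, K) = K*M
N(P) = 16 (N(P) = (-4)² = 16)
p(v) = -156/5 + 2*v (p(v) = -2*(6*(13/5) - v) = -2*(78/5 - v) = -156/5 + 2*v)
(34*N(2))*p(5) = (34*16)*(-156/5 + 2*5) = 544*(-156/5 + 10) = 544*(-106/5) = -57664/5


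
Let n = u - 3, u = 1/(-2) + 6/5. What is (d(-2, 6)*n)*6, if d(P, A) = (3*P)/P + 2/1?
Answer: -69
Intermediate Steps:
d(P, A) = 5 (d(P, A) = 3 + 2*1 = 3 + 2 = 5)
u = 7/10 (u = 1*(-½) + 6*(⅕) = -½ + 6/5 = 7/10 ≈ 0.70000)
n = -23/10 (n = 7/10 - 3 = -23/10 ≈ -2.3000)
(d(-2, 6)*n)*6 = (5*(-23/10))*6 = -23/2*6 = -69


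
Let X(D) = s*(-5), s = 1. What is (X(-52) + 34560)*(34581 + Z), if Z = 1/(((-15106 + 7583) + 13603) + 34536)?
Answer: 48533945250835/40616 ≈ 1.1949e+9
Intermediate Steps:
X(D) = -5 (X(D) = 1*(-5) = -5)
Z = 1/40616 (Z = 1/((-7523 + 13603) + 34536) = 1/(6080 + 34536) = 1/40616 ≈ 2.4621e-5)
(X(-52) + 34560)*(34581 + Z) = (-5 + 34560)*(34581 + 1/40616) = 34555*(1404541897/40616) = 48533945250835/40616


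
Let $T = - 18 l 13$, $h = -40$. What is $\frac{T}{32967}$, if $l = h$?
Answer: $\frac{1040}{3663} \approx 0.28392$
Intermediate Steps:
$l = -40$
$T = 9360$ ($T = \left(-18\right) \left(-40\right) 13 = 720 \cdot 13 = 9360$)
$\frac{T}{32967} = \frac{9360}{32967} = 9360 \cdot \frac{1}{32967} = \frac{1040}{3663}$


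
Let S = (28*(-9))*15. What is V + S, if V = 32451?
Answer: 28671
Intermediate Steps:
S = -3780 (S = -252*15 = -3780)
V + S = 32451 - 3780 = 28671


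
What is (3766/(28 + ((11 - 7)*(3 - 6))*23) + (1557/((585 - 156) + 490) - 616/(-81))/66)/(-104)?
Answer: 4582647319/31678856352 ≈ 0.14466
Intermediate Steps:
(3766/(28 + ((11 - 7)*(3 - 6))*23) + (1557/((585 - 156) + 490) - 616/(-81))/66)/(-104) = (3766/(28 + (4*(-3))*23) + (1557/(429 + 490) - 616*(-1/81))*(1/66))*(-1/104) = (3766/(28 - 12*23) + (1557/919 + 616/81)*(1/66))*(-1/104) = (3766/(28 - 276) + (1557*(1/919) + 616/81)*(1/66))*(-1/104) = (3766/(-248) + (1557/919 + 616/81)*(1/66))*(-1/104) = (3766*(-1/248) + (692221/74439)*(1/66))*(-1/104) = (-1883/124 + 692221/4912974)*(-1/104) = -4582647319/304604388*(-1/104) = 4582647319/31678856352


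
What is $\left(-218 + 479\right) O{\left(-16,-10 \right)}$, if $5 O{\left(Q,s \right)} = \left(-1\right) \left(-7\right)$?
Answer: $\frac{1827}{5} \approx 365.4$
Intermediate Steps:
$O{\left(Q,s \right)} = \frac{7}{5}$ ($O{\left(Q,s \right)} = \frac{\left(-1\right) \left(-7\right)}{5} = \frac{1}{5} \cdot 7 = \frac{7}{5}$)
$\left(-218 + 479\right) O{\left(-16,-10 \right)} = \left(-218 + 479\right) \frac{7}{5} = 261 \cdot \frac{7}{5} = \frac{1827}{5}$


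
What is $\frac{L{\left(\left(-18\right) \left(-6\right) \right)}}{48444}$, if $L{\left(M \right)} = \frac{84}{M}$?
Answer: $\frac{7}{435996} \approx 1.6055 \cdot 10^{-5}$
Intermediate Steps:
$\frac{L{\left(\left(-18\right) \left(-6\right) \right)}}{48444} = \frac{84 \frac{1}{\left(-18\right) \left(-6\right)}}{48444} = \frac{84}{108} \cdot \frac{1}{48444} = 84 \cdot \frac{1}{108} \cdot \frac{1}{48444} = \frac{7}{9} \cdot \frac{1}{48444} = \frac{7}{435996}$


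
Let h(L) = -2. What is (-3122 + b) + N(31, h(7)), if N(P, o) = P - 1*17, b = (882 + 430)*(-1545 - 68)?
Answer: -2119364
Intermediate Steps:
b = -2116256 (b = 1312*(-1613) = -2116256)
N(P, o) = -17 + P (N(P, o) = P - 17 = -17 + P)
(-3122 + b) + N(31, h(7)) = (-3122 - 2116256) + (-17 + 31) = -2119378 + 14 = -2119364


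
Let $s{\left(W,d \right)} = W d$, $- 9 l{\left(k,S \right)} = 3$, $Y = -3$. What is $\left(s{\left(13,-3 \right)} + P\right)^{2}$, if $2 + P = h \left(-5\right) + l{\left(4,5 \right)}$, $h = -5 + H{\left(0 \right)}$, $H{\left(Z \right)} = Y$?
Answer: $\frac{16}{9} \approx 1.7778$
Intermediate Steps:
$H{\left(Z \right)} = -3$
$l{\left(k,S \right)} = - \frac{1}{3}$ ($l{\left(k,S \right)} = \left(- \frac{1}{9}\right) 3 = - \frac{1}{3}$)
$h = -8$ ($h = -5 - 3 = -8$)
$P = \frac{113}{3}$ ($P = -2 - - \frac{119}{3} = -2 + \left(40 - \frac{1}{3}\right) = -2 + \frac{119}{3} = \frac{113}{3} \approx 37.667$)
$\left(s{\left(13,-3 \right)} + P\right)^{2} = \left(13 \left(-3\right) + \frac{113}{3}\right)^{2} = \left(-39 + \frac{113}{3}\right)^{2} = \left(- \frac{4}{3}\right)^{2} = \frac{16}{9}$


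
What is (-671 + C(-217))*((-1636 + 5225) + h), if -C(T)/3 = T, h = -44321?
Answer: 814640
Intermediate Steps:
C(T) = -3*T
(-671 + C(-217))*((-1636 + 5225) + h) = (-671 - 3*(-217))*((-1636 + 5225) - 44321) = (-671 + 651)*(3589 - 44321) = -20*(-40732) = 814640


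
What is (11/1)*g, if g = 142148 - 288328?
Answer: -1607980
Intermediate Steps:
g = -146180
(11/1)*g = (11/1)*(-146180) = (11*1)*(-146180) = 11*(-146180) = -1607980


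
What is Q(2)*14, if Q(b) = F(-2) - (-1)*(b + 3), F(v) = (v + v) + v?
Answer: -14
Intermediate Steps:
F(v) = 3*v (F(v) = 2*v + v = 3*v)
Q(b) = -3 + b (Q(b) = 3*(-2) - (-1)*(b + 3) = -6 - (-1)*(3 + b) = -6 - (-3 - b) = -6 + (3 + b) = -3 + b)
Q(2)*14 = (-3 + 2)*14 = -1*14 = -14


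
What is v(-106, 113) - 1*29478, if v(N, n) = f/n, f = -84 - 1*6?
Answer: -3331104/113 ≈ -29479.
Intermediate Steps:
f = -90 (f = -84 - 6 = -90)
v(N, n) = -90/n
v(-106, 113) - 1*29478 = -90/113 - 1*29478 = -90*1/113 - 29478 = -90/113 - 29478 = -3331104/113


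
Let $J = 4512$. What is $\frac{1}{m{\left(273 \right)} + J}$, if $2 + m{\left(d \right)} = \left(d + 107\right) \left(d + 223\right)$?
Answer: $\frac{1}{192990} \approx 5.1816 \cdot 10^{-6}$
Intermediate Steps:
$m{\left(d \right)} = -2 + \left(107 + d\right) \left(223 + d\right)$ ($m{\left(d \right)} = -2 + \left(d + 107\right) \left(d + 223\right) = -2 + \left(107 + d\right) \left(223 + d\right)$)
$\frac{1}{m{\left(273 \right)} + J} = \frac{1}{\left(23859 + 273^{2} + 330 \cdot 273\right) + 4512} = \frac{1}{\left(23859 + 74529 + 90090\right) + 4512} = \frac{1}{188478 + 4512} = \frac{1}{192990}$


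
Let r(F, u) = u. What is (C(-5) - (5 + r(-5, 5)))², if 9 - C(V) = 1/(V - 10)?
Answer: 196/225 ≈ 0.87111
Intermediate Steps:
C(V) = 9 - 1/(-10 + V) (C(V) = 9 - 1/(V - 10) = 9 - 1/(-10 + V))
(C(-5) - (5 + r(-5, 5)))² = ((-91 + 9*(-5))/(-10 - 5) - (5 + 5))² = ((-91 - 45)/(-15) - 1*10)² = (-1/15*(-136) - 10)² = (136/15 - 10)² = (-14/15)² = 196/225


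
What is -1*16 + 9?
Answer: -7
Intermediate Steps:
-1*16 + 9 = -16 + 9 = -7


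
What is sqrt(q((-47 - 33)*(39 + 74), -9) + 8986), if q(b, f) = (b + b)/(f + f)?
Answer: sqrt(89914)/3 ≈ 99.952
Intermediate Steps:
q(b, f) = b/f (q(b, f) = (2*b)/((2*f)) = (2*b)*(1/(2*f)) = b/f)
sqrt(q((-47 - 33)*(39 + 74), -9) + 8986) = sqrt(((-47 - 33)*(39 + 74))/(-9) + 8986) = sqrt(-80*113*(-1/9) + 8986) = sqrt(-9040*(-1/9) + 8986) = sqrt(9040/9 + 8986) = sqrt(89914/9) = sqrt(89914)/3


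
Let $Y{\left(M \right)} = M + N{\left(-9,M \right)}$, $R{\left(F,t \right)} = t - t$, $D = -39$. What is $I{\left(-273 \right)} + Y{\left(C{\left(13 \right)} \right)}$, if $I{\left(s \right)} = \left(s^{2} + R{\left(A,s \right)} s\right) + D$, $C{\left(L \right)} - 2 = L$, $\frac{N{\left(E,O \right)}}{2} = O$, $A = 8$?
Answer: $74535$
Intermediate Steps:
$R{\left(F,t \right)} = 0$
$N{\left(E,O \right)} = 2 O$
$C{\left(L \right)} = 2 + L$
$Y{\left(M \right)} = 3 M$ ($Y{\left(M \right)} = M + 2 M = 3 M$)
$I{\left(s \right)} = -39 + s^{2}$ ($I{\left(s \right)} = \left(s^{2} + 0 s\right) - 39 = \left(s^{2} + 0\right) - 39 = s^{2} - 39 = -39 + s^{2}$)
$I{\left(-273 \right)} + Y{\left(C{\left(13 \right)} \right)} = \left(-39 + \left(-273\right)^{2}\right) + 3 \left(2 + 13\right) = \left(-39 + 74529\right) + 3 \cdot 15 = 74490 + 45 = 74535$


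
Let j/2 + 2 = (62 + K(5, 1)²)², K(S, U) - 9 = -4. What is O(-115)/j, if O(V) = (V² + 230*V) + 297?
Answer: -6464/7567 ≈ -0.85424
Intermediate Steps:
K(S, U) = 5 (K(S, U) = 9 - 4 = 5)
j = 15134 (j = -4 + 2*(62 + 5²)² = -4 + 2*(62 + 25)² = -4 + 2*87² = -4 + 2*7569 = -4 + 15138 = 15134)
O(V) = 297 + V² + 230*V
O(-115)/j = (297 + (-115)² + 230*(-115))/15134 = (297 + 13225 - 26450)*(1/15134) = -12928*1/15134 = -6464/7567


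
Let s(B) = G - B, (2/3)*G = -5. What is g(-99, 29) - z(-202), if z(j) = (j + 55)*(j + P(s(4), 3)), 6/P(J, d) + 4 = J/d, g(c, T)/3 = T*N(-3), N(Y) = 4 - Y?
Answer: -1372287/47 ≈ -29198.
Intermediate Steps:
G = -15/2 (G = (3/2)*(-5) = -15/2 ≈ -7.5000)
s(B) = -15/2 - B
g(c, T) = 21*T (g(c, T) = 3*(T*(4 - 1*(-3))) = 3*(T*(4 + 3)) = 3*(T*7) = 3*(7*T) = 21*T)
P(J, d) = 6/(-4 + J/d)
z(j) = (55 + j)*(-36/47 + j) (z(j) = (j + 55)*(j + 6*3/((-15/2 - 1*4) - 4*3)) = (55 + j)*(j + 6*3/((-15/2 - 4) - 12)) = (55 + j)*(j + 6*3/(-23/2 - 12)) = (55 + j)*(j + 6*3/(-47/2)) = (55 + j)*(j + 6*3*(-2/47)) = (55 + j)*(j - 36/47) = (55 + j)*(-36/47 + j))
g(-99, 29) - z(-202) = 21*29 - (-1980/47 + (-202)² + (2549/47)*(-202)) = 609 - (-1980/47 + 40804 - 514898/47) = 609 - 1*1400910/47 = 609 - 1400910/47 = -1372287/47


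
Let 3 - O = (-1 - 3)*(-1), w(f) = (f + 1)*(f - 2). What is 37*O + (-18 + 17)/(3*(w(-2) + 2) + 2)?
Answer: -741/20 ≈ -37.050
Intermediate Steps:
w(f) = (1 + f)*(-2 + f)
O = -1 (O = 3 - (-1 - 3)*(-1) = 3 - (-4)*(-1) = 3 - 1*4 = 3 - 4 = -1)
37*O + (-18 + 17)/(3*(w(-2) + 2) + 2) = 37*(-1) + (-18 + 17)/(3*((-2 + (-2)**2 - 1*(-2)) + 2) + 2) = -37 - 1/(3*((-2 + 4 + 2) + 2) + 2) = -37 - 1/(3*(4 + 2) + 2) = -37 - 1/(3*6 + 2) = -37 - 1/(18 + 2) = -37 - 1/20 = -741/20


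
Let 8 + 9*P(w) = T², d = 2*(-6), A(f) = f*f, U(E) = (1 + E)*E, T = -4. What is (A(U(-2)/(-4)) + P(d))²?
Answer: 1681/1296 ≈ 1.2971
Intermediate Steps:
U(E) = E*(1 + E)
A(f) = f²
d = -12
P(w) = 8/9 (P(w) = -8/9 + (⅑)*(-4)² = -8/9 + (⅑)*16 = -8/9 + 16/9 = 8/9)
(A(U(-2)/(-4)) + P(d))² = ((-2*(1 - 2)/(-4))² + 8/9)² = ((-2*(-1)*(-¼))² + 8/9)² = ((2*(-¼))² + 8/9)² = ((-½)² + 8/9)² = (¼ + 8/9)² = (41/36)² = 1681/1296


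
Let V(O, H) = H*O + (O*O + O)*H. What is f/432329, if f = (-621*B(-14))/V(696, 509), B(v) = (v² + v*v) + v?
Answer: -39123/17817450566248 ≈ -2.1958e-9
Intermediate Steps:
B(v) = v + 2*v² (B(v) = (v² + v²) + v = 2*v² + v = v + 2*v²)
V(O, H) = H*O + H*(O + O²) (V(O, H) = H*O + (O² + O)*H = H*O + (O + O²)*H = H*O + H*(O + O²))
f = -39123/41212712 (f = (-(-8694)*(1 + 2*(-14)))/((509*696*(2 + 696))) = (-(-8694)*(1 - 28))/((509*696*698)) = -(-8694)*(-27)/247276272 = -621*378*(1/247276272) = -234738*1/247276272 = -39123/41212712 ≈ -0.00094929)
f/432329 = -39123/41212712/432329 = -39123/41212712*1/432329 = -39123/17817450566248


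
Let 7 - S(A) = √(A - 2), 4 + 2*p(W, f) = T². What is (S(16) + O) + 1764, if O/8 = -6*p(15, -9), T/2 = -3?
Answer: 1003 - √14 ≈ 999.26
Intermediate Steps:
T = -6 (T = 2*(-3) = -6)
p(W, f) = 16 (p(W, f) = -2 + (½)*(-6)² = -2 + (½)*36 = -2 + 18 = 16)
S(A) = 7 - √(-2 + A) (S(A) = 7 - √(A - 2) = 7 - √(-2 + A))
O = -768 (O = 8*(-6*16) = 8*(-96) = -768)
(S(16) + O) + 1764 = ((7 - √(-2 + 16)) - 768) + 1764 = ((7 - √14) - 768) + 1764 = (-761 - √14) + 1764 = 1003 - √14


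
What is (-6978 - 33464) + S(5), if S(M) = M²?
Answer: -40417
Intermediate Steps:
(-6978 - 33464) + S(5) = (-6978 - 33464) + 5² = -40442 + 25 = -40417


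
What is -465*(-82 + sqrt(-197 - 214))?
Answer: 38130 - 465*I*sqrt(411) ≈ 38130.0 - 9427.0*I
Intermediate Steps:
-465*(-82 + sqrt(-197 - 214)) = -465*(-82 + sqrt(-411)) = -465*(-82 + I*sqrt(411)) = 38130 - 465*I*sqrt(411)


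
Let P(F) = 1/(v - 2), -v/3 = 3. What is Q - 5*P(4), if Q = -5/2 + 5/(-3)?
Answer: -245/66 ≈ -3.7121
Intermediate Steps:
v = -9 (v = -3*3 = -9)
P(F) = -1/11 (P(F) = 1/(-9 - 2) = 1/(-11) = -1/11)
Q = -25/6 (Q = -5*½ + 5*(-⅓) = -5/2 - 5/3 = -25/6 ≈ -4.1667)
Q - 5*P(4) = -25/6 - 5*(-1/11) = -25/6 + 5/11 = -245/66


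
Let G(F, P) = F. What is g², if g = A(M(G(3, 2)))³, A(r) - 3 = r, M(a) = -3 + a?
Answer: 729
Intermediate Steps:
A(r) = 3 + r
g = 27 (g = (3 + (-3 + 3))³ = (3 + 0)³ = 3³ = 27)
g² = 27² = 729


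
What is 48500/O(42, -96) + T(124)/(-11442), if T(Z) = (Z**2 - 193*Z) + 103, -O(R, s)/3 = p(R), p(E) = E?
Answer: -92311987/240282 ≈ -384.18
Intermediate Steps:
O(R, s) = -3*R
T(Z) = 103 + Z**2 - 193*Z
48500/O(42, -96) + T(124)/(-11442) = 48500/((-3*42)) + (103 + 124**2 - 193*124)/(-11442) = 48500/(-126) + (103 + 15376 - 23932)*(-1/11442) = 48500*(-1/126) - 8453*(-1/11442) = -24250/63 + 8453/11442 = -92311987/240282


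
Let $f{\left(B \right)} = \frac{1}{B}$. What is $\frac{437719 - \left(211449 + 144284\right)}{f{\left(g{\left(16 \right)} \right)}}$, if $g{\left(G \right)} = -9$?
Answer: $-737874$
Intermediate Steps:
$\frac{437719 - \left(211449 + 144284\right)}{f{\left(g{\left(16 \right)} \right)}} = \frac{437719 - \left(211449 + 144284\right)}{\frac{1}{-9}} = \frac{437719 - 355733}{- \frac{1}{9}} = \left(437719 - 355733\right) \left(-9\right) = 81986 \left(-9\right) = -737874$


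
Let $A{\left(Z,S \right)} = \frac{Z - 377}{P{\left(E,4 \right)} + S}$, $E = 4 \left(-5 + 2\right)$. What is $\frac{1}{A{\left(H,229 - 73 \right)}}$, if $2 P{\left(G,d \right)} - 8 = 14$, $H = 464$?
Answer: $\frac{167}{87} \approx 1.9195$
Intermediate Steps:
$E = -12$ ($E = 4 \left(-3\right) = -12$)
$P{\left(G,d \right)} = 11$ ($P{\left(G,d \right)} = 4 + \frac{1}{2} \cdot 14 = 4 + 7 = 11$)
$A{\left(Z,S \right)} = \frac{-377 + Z}{11 + S}$ ($A{\left(Z,S \right)} = \frac{Z - 377}{11 + S} = \frac{-377 + Z}{11 + S}$)
$\frac{1}{A{\left(H,229 - 73 \right)}} = \frac{1}{\frac{1}{11 + \left(229 - 73\right)} \left(-377 + 464\right)} = \frac{1}{\frac{1}{11 + \left(229 - 73\right)} 87} = \frac{1}{\frac{1}{11 + 156} \cdot 87} = \frac{1}{\frac{1}{167} \cdot 87} = \frac{1}{\frac{87}{167}} = \frac{167}{87}$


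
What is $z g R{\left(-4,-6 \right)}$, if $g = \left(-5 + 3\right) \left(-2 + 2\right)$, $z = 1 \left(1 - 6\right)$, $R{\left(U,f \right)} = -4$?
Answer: $0$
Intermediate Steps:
$z = -5$ ($z = 1 \left(1 - 6\right) = 1 \left(-5\right) = -5$)
$g = 0$ ($g = \left(-2\right) 0 = 0$)
$z g R{\left(-4,-6 \right)} = \left(-5\right) 0 \left(-4\right) = 0 \left(-4\right) = 0$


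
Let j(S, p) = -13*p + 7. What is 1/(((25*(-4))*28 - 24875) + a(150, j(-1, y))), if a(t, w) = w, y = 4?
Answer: -1/27720 ≈ -3.6075e-5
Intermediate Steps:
j(S, p) = 7 - 13*p
1/(((25*(-4))*28 - 24875) + a(150, j(-1, y))) = 1/(((25*(-4))*28 - 24875) + (7 - 13*4)) = 1/((-100*28 - 24875) + (7 - 52)) = 1/((-2800 - 24875) - 45) = 1/(-27675 - 45) = 1/(-27720) = -1/27720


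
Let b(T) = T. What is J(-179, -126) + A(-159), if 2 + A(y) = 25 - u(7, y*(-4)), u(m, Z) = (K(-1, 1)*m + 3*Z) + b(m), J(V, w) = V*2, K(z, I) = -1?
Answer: -2243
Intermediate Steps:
J(V, w) = 2*V
u(m, Z) = 3*Z (u(m, Z) = (-m + 3*Z) + m = 3*Z)
A(y) = 23 + 12*y (A(y) = -2 + (25 - 3*y*(-4)) = -2 + (25 - 3*(-4*y)) = -2 + (25 - (-12)*y) = -2 + (25 + 12*y) = 23 + 12*y)
J(-179, -126) + A(-159) = 2*(-179) + (23 + 12*(-159)) = -358 + (23 - 1908) = -358 - 1885 = -2243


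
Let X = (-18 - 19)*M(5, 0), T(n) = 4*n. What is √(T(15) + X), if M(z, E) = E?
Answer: 2*√15 ≈ 7.7460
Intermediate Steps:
X = 0 (X = (-18 - 19)*0 = -37*0 = 0)
√(T(15) + X) = √(4*15 + 0) = √(60 + 0) = √60 = 2*√15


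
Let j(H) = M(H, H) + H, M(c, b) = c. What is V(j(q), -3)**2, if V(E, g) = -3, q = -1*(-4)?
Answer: 9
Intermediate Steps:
q = 4
j(H) = 2*H (j(H) = H + H = 2*H)
V(j(q), -3)**2 = (-3)**2 = 9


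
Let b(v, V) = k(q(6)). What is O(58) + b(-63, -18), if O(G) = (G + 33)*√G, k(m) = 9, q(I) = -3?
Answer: 9 + 91*√58 ≈ 702.04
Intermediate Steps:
O(G) = √G*(33 + G) (O(G) = (33 + G)*√G = √G*(33 + G))
b(v, V) = 9
O(58) + b(-63, -18) = √58*(33 + 58) + 9 = √58*91 + 9 = 91*√58 + 9 = 9 + 91*√58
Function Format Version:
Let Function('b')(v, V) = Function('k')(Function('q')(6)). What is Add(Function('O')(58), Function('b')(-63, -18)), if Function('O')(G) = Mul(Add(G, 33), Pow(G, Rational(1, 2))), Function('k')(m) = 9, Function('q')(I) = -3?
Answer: Add(9, Mul(91, Pow(58, Rational(1, 2)))) ≈ 702.04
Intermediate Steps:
Function('O')(G) = Mul(Pow(G, Rational(1, 2)), Add(33, G)) (Function('O')(G) = Mul(Add(33, G), Pow(G, Rational(1, 2))) = Mul(Pow(G, Rational(1, 2)), Add(33, G)))
Function('b')(v, V) = 9
Add(Function('O')(58), Function('b')(-63, -18)) = Add(Mul(Pow(58, Rational(1, 2)), Add(33, 58)), 9) = Add(Mul(Pow(58, Rational(1, 2)), 91), 9) = Add(Mul(91, Pow(58, Rational(1, 2))), 9) = Add(9, Mul(91, Pow(58, Rational(1, 2))))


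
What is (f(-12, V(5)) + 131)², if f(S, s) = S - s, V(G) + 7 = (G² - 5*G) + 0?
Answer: 15876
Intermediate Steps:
V(G) = -7 + G² - 5*G (V(G) = -7 + ((G² - 5*G) + 0) = -7 + (G² - 5*G) = -7 + G² - 5*G)
(f(-12, V(5)) + 131)² = ((-12 - (-7 + 5² - 5*5)) + 131)² = ((-12 - (-7 + 25 - 25)) + 131)² = ((-12 - 1*(-7)) + 131)² = ((-12 + 7) + 131)² = (-5 + 131)² = 126² = 15876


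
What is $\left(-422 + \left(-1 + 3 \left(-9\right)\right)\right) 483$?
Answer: $-217350$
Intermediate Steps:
$\left(-422 + \left(-1 + 3 \left(-9\right)\right)\right) 483 = \left(-422 - 28\right) 483 = \left(-450\right) 483 = -217350$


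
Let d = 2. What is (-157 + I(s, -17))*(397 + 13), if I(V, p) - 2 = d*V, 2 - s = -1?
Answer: -61090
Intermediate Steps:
s = 3 (s = 2 - 1*(-1) = 2 + 1 = 3)
I(V, p) = 2 + 2*V
(-157 + I(s, -17))*(397 + 13) = (-157 + (2 + 2*3))*(397 + 13) = (-157 + (2 + 6))*410 = (-157 + 8)*410 = -149*410 = -61090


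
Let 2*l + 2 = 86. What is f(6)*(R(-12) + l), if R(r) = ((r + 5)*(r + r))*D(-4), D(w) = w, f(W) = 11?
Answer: -6930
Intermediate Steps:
l = 42 (l = -1 + (½)*86 = -1 + 43 = 42)
R(r) = -8*r*(5 + r) (R(r) = ((r + 5)*(r + r))*(-4) = ((5 + r)*(2*r))*(-4) = (2*r*(5 + r))*(-4) = -8*r*(5 + r))
f(6)*(R(-12) + l) = 11*(-8*(-12)*(5 - 12) + 42) = 11*(-8*(-12)*(-7) + 42) = 11*(-672 + 42) = 11*(-630) = -6930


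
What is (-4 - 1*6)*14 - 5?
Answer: -145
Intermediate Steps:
(-4 - 1*6)*14 - 5 = (-4 - 6)*14 - 5 = -10*14 - 5 = -140 - 5 = -145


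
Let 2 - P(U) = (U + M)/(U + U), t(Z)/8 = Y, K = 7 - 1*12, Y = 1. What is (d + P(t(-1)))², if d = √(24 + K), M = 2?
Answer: 1337/64 + 11*√19/4 ≈ 32.878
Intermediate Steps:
K = -5 (K = 7 - 12 = -5)
d = √19 (d = √(24 - 5) = √19 ≈ 4.3589)
t(Z) = 8 (t(Z) = 8*1 = 8)
P(U) = 2 - (2 + U)/(2*U) (P(U) = 2 - (U + 2)/(U + U) = 2 - (2 + U)/(2*U))
(d + P(t(-1)))² = (√19 + (3/2 - 1/8))² = (√19 + (3/2 - 1*⅛))² = (√19 + (3/2 - ⅛))² = (√19 + 11/8)² = (11/8 + √19)²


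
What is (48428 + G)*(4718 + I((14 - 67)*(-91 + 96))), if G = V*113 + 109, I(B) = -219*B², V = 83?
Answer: -890432843212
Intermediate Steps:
G = 9488 (G = 83*113 + 109 = 9379 + 109 = 9488)
(48428 + G)*(4718 + I((14 - 67)*(-91 + 96))) = (48428 + 9488)*(4718 - 219*(-91 + 96)²*(14 - 67)²) = 57916*(4718 - 219*(-53*5)²) = 57916*(4718 - 219*(-265)²) = 57916*(4718 - 219*70225) = 57916*(4718 - 15379275) = 57916*(-15374557) = -890432843212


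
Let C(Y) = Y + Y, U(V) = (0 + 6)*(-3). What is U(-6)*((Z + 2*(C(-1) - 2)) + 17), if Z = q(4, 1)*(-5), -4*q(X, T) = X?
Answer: -252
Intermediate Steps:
q(X, T) = -X/4
U(V) = -18 (U(V) = 6*(-3) = -18)
C(Y) = 2*Y
Z = 5 (Z = -¼*4*(-5) = -1*(-5) = 5)
U(-6)*((Z + 2*(C(-1) - 2)) + 17) = -18*((5 + 2*(2*(-1) - 2)) + 17) = -18*((5 + 2*(-2 - 2)) + 17) = -18*((5 + 2*(-4)) + 17) = -18*((5 - 8) + 17) = -18*(-3 + 17) = -18*14 = -252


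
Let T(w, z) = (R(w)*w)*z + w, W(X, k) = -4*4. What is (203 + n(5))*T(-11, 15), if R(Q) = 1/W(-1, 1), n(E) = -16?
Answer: -2057/16 ≈ -128.56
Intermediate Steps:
W(X, k) = -16
R(Q) = -1/16 (R(Q) = 1/(-16) = -1/16)
T(w, z) = w - w*z/16 (T(w, z) = (-w/16)*z + w = -w*z/16 + w = w - w*z/16)
(203 + n(5))*T(-11, 15) = (203 - 16)*((1/16)*(-11)*(16 - 1*15)) = 187*((1/16)*(-11)*(16 - 15)) = 187*((1/16)*(-11)*1) = 187*(-11/16) = -2057/16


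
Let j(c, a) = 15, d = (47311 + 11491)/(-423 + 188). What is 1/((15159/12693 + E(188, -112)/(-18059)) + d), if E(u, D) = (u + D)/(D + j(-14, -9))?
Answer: -1741711903055/433733208043801 ≈ -0.0040156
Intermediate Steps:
d = -58802/235 (d = 58802/(-235) = 58802*(-1/235) = -58802/235 ≈ -250.22)
E(u, D) = (D + u)/(15 + D) (E(u, D) = (u + D)/(D + 15) = (D + u)/(15 + D))
1/((15159/12693 + E(188, -112)/(-18059)) + d) = 1/((15159/12693 + ((-112 + 188)/(15 - 112))/(-18059)) - 58802/235) = 1/((15159*(1/12693) + (76/(-97))*(-1/18059)) - 58802/235) = 1/((5053/4231 - 1/97*76*(-1/18059)) - 58802/235) = 1/((5053/4231 - 76/97*(-1/18059)) - 58802/235) = 1/((5053/4231 + 76/1751723) - 58802/235) = 1/(8851777875/7411540013 - 58802/235) = 1/(-433733208043801/1741711903055) = -1741711903055/433733208043801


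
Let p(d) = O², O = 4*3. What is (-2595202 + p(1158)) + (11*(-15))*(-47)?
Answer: -2587303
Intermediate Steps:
O = 12
p(d) = 144 (p(d) = 12² = 144)
(-2595202 + p(1158)) + (11*(-15))*(-47) = (-2595202 + 144) + (11*(-15))*(-47) = -2595058 - 165*(-47) = -2595058 + 7755 = -2587303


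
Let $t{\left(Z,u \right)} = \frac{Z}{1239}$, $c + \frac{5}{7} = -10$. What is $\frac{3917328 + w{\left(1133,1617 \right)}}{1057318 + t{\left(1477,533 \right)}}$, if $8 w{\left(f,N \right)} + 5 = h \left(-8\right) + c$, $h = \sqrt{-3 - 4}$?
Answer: $\frac{48414633}{13067516} - \frac{177 i \sqrt{7}}{187145497} \approx 3.705 - 2.5023 \cdot 10^{-6} i$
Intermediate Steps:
$c = - \frac{75}{7}$ ($c = - \frac{5}{7} - 10 = - \frac{75}{7} \approx -10.714$)
$t{\left(Z,u \right)} = \frac{Z}{1239}$ ($t{\left(Z,u \right)} = Z \frac{1}{1239} = \frac{Z}{1239}$)
$h = i \sqrt{7}$ ($h = \sqrt{-7} = i \sqrt{7} \approx 2.6458 i$)
$w{\left(f,N \right)} = - \frac{55}{28} - i \sqrt{7}$ ($w{\left(f,N \right)} = - \frac{5}{8} + \frac{i \sqrt{7} \left(-8\right) - \frac{75}{7}}{8} = - \frac{5}{8} + \frac{- 8 i \sqrt{7} - \frac{75}{7}}{8} = - \frac{5}{8} + \frac{- \frac{75}{7} - 8 i \sqrt{7}}{8} = - \frac{5}{8} - \left(\frac{75}{56} + i \sqrt{7}\right) = - \frac{55}{28} - i \sqrt{7}$)
$\frac{3917328 + w{\left(1133,1617 \right)}}{1057318 + t{\left(1477,533 \right)}} = \frac{3917328 - \left(\frac{55}{28} + i \sqrt{7}\right)}{1057318 + \frac{1}{1239} \cdot 1477} = \frac{\frac{109685129}{28} - i \sqrt{7}}{1057318 + \frac{211}{177}} = \frac{\frac{109685129}{28} - i \sqrt{7}}{\frac{187145497}{177}} = \left(\frac{109685129}{28} - i \sqrt{7}\right) \frac{177}{187145497} = \frac{48414633}{13067516} - \frac{177 i \sqrt{7}}{187145497}$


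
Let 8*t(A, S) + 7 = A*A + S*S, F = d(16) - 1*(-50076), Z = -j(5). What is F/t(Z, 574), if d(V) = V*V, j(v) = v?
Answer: 201328/164747 ≈ 1.2220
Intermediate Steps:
d(V) = V**2
Z = -5 (Z = -1*5 = -5)
F = 50332 (F = 16**2 - 1*(-50076) = 256 + 50076 = 50332)
t(A, S) = -7/8 + A**2/8 + S**2/8 (t(A, S) = -7/8 + (A*A + S*S)/8 = -7/8 + (A**2 + S**2)/8 = -7/8 + (A**2/8 + S**2/8) = -7/8 + A**2/8 + S**2/8)
F/t(Z, 574) = 50332/(-7/8 + (1/8)*(-5)**2 + (1/8)*574**2) = 50332/(-7/8 + (1/8)*25 + (1/8)*329476) = 50332/(-7/8 + 25/8 + 82369/2) = 50332/(164747/4) = 50332*(4/164747) = 201328/164747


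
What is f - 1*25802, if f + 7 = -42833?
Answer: -68642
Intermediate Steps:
f = -42840 (f = -7 - 42833 = -42840)
f - 1*25802 = -42840 - 1*25802 = -42840 - 25802 = -68642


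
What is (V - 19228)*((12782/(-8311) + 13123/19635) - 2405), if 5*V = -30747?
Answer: 4528774738035014/74175675 ≈ 6.1055e+7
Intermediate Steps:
V = -30747/5 (V = (1/5)*(-30747) = -30747/5 ≈ -6149.4)
(V - 19228)*((12782/(-8311) + 13123/19635) - 2405) = (-30747/5 - 19228)*((12782/(-8311) + 13123/19635) - 2405) = -126887*((12782*(-1/8311) + 13123*(1/19635)) - 2405)/5 = -126887*((-12782/8311 + 1193/1785) - 2405)/5 = -126887*(-12900847/14835135 - 2405)/5 = -126887/5*(-35691400522/14835135) = 4528774738035014/74175675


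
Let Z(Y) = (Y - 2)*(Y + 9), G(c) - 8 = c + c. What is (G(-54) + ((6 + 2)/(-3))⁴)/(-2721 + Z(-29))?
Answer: 364/15471 ≈ 0.023528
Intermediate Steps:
G(c) = 8 + 2*c (G(c) = 8 + (c + c) = 8 + 2*c)
Z(Y) = (-2 + Y)*(9 + Y)
(G(-54) + ((6 + 2)/(-3))⁴)/(-2721 + Z(-29)) = ((8 + 2*(-54)) + ((6 + 2)/(-3))⁴)/(-2721 + (-18 + (-29)² + 7*(-29))) = ((8 - 108) + (8*(-⅓))⁴)/(-2721 + (-18 + 841 - 203)) = (-100 + (-8/3)⁴)/(-2721 + 620) = (-100 + 4096/81)/(-2101) = -4004/81*(-1/2101) = 364/15471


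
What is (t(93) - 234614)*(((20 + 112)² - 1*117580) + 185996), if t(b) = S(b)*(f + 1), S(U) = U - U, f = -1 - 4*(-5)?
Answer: -20139265760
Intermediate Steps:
f = 19 (f = -1 + 20 = 19)
S(U) = 0
t(b) = 0 (t(b) = 0*(19 + 1) = 0*20 = 0)
(t(93) - 234614)*(((20 + 112)² - 1*117580) + 185996) = (0 - 234614)*(((20 + 112)² - 1*117580) + 185996) = -234614*((132² - 117580) + 185996) = -234614*((17424 - 117580) + 185996) = -234614*(-100156 + 185996) = -234614*85840 = -20139265760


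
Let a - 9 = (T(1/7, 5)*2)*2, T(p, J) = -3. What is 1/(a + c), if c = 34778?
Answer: 1/34775 ≈ 2.8756e-5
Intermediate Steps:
a = -3 (a = 9 - 3*2*2 = 9 - 6*2 = 9 - 12 = -3)
1/(a + c) = 1/(-3 + 34778) = 1/34775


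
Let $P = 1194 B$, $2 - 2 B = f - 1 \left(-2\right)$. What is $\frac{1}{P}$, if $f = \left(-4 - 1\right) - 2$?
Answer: $\frac{1}{4179} \approx 0.00023929$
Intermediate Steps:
$f = -7$ ($f = -5 - 2 = -7$)
$B = \frac{7}{2}$ ($B = 1 - \frac{-7 - 1 \left(-2\right)}{2} = 1 - \frac{-7 - -2}{2} = 1 - \frac{-7 + 2}{2} = 1 - - \frac{5}{2} = 1 + \frac{5}{2} = \frac{7}{2} \approx 3.5$)
$P = 4179$ ($P = 1194 \cdot \frac{7}{2} = 4179$)
$\frac{1}{P} = \frac{1}{4179}$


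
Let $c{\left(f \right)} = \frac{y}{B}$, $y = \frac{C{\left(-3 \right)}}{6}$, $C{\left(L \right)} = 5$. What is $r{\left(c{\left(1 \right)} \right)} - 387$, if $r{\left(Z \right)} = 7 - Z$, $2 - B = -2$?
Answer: $- \frac{9125}{24} \approx -380.21$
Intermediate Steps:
$B = 4$ ($B = 2 - -2 = 2 + 2 = 4$)
$y = \frac{5}{6} \approx 0.83333$
$c{\left(f \right)} = \frac{5}{24}$ ($c{\left(f \right)} = \frac{5}{6 \cdot 4} = \frac{5}{6} \cdot \frac{1}{4} = \frac{5}{24}$)
$r{\left(c{\left(1 \right)} \right)} - 387 = \left(7 - \frac{5}{24}\right) - 387 = \frac{163}{24} - 387 = - \frac{9125}{24}$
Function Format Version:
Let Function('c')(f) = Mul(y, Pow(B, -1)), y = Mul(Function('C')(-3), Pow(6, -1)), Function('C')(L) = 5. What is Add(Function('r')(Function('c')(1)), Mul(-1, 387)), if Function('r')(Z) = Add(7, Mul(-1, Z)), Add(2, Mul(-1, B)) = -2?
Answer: Rational(-9125, 24) ≈ -380.21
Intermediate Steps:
B = 4 (B = Add(2, Mul(-1, -2)) = Add(2, 2) = 4)
y = Rational(5, 6) (y = Mul(5, Pow(6, -1)) = Mul(5, Rational(1, 6)) = Rational(5, 6) ≈ 0.83333)
Function('c')(f) = Rational(5, 24) (Function('c')(f) = Mul(Rational(5, 6), Pow(4, -1)) = Mul(Rational(5, 6), Rational(1, 4)) = Rational(5, 24))
Add(Function('r')(Function('c')(1)), Mul(-1, 387)) = Add(Add(7, Mul(-1, Rational(5, 24))), Mul(-1, 387)) = Add(Add(7, Rational(-5, 24)), -387) = Add(Rational(163, 24), -387) = Rational(-9125, 24)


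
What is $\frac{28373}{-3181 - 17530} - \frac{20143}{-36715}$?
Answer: $- \frac{624533022}{760404365} \approx -0.82132$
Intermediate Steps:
$\frac{28373}{-3181 - 17530} - \frac{20143}{-36715} = \frac{28373}{-20711} - - \frac{20143}{36715} = 28373 \left(- \frac{1}{20711}\right) + \frac{20143}{36715} = - \frac{28373}{20711} + \frac{20143}{36715} = - \frac{624533022}{760404365}$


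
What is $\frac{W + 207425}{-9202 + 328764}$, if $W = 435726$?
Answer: $\frac{643151}{319562} \approx 2.0126$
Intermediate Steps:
$\frac{W + 207425}{-9202 + 328764} = \frac{435726 + 207425}{-9202 + 328764} = \frac{643151}{319562}$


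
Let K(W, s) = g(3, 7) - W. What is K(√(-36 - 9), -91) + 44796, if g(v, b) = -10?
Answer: 44786 - 3*I*√5 ≈ 44786.0 - 6.7082*I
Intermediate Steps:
K(W, s) = -10 - W
K(√(-36 - 9), -91) + 44796 = (-10 - √(-36 - 9)) + 44796 = (-10 - √(-45)) + 44796 = (-10 - 3*I*√5) + 44796 = 44786 - 3*I*√5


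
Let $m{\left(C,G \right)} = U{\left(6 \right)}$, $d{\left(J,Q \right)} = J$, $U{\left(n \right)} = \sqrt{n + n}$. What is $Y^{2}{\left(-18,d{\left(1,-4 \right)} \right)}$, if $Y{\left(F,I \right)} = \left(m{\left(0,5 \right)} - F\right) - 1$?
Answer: $301 + 68 \sqrt{3} \approx 418.78$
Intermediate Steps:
$U{\left(n \right)} = \sqrt{2} \sqrt{n}$ ($U{\left(n \right)} = \sqrt{2 n} = \sqrt{2} \sqrt{n}$)
$m{\left(C,G \right)} = 2 \sqrt{3}$ ($m{\left(C,G \right)} = \sqrt{2} \sqrt{6} = 2 \sqrt{3}$)
$Y{\left(F,I \right)} = -1 - F + 2 \sqrt{3}$ ($Y{\left(F,I \right)} = \left(2 \sqrt{3} - F\right) - 1 = \left(- F + 2 \sqrt{3}\right) - 1 = -1 - F + 2 \sqrt{3}$)
$Y^{2}{\left(-18,d{\left(1,-4 \right)} \right)} = \left(-1 - -18 + 2 \sqrt{3}\right)^{2} = \left(-1 + 18 + 2 \sqrt{3}\right)^{2} = \left(17 + 2 \sqrt{3}\right)^{2}$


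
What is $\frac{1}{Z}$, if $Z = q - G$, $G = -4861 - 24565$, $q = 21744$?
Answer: $\frac{1}{51170} \approx 1.9543 \cdot 10^{-5}$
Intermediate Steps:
$G = -29426$ ($G = -4861 - 24565 = -29426$)
$Z = 51170$ ($Z = 21744 - -29426 = 21744 + 29426 = 51170$)
$\frac{1}{Z} = \frac{1}{51170}$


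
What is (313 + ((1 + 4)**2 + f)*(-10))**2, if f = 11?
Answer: 2209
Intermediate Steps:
(313 + ((1 + 4)**2 + f)*(-10))**2 = (313 + ((1 + 4)**2 + 11)*(-10))**2 = (313 + (5**2 + 11)*(-10))**2 = (313 + (25 + 11)*(-10))**2 = (313 + 36*(-10))**2 = (313 - 360)**2 = (-47)**2 = 2209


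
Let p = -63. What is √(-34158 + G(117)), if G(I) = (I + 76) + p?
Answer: 2*I*√8507 ≈ 184.47*I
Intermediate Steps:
G(I) = 13 + I (G(I) = (I + 76) - 63 = (76 + I) - 63 = 13 + I)
√(-34158 + G(117)) = √(-34158 + (13 + 117)) = √(-34158 + 130) = √(-34028) = 2*I*√8507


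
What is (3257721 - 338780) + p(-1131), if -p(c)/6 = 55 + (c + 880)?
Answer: 2920117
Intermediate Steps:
p(c) = -5610 - 6*c (p(c) = -6*(55 + (c + 880)) = -6*(55 + (880 + c)) = -6*(935 + c) = -5610 - 6*c)
(3257721 - 338780) + p(-1131) = (3257721 - 338780) + (-5610 - 6*(-1131)) = 2918941 + (-5610 + 6786) = 2918941 + 1176 = 2920117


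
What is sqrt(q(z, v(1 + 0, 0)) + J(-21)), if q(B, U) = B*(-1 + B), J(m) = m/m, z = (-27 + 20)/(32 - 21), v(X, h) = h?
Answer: sqrt(247)/11 ≈ 1.4287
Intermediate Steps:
z = -7/11 ≈ -0.63636
J(m) = 1
sqrt(q(z, v(1 + 0, 0)) + J(-21)) = sqrt(-7*(-1 - 7/11)/11 + 1) = sqrt(-7/11*(-18/11) + 1) = sqrt(126/121 + 1) = sqrt(247/121) = sqrt(247)/11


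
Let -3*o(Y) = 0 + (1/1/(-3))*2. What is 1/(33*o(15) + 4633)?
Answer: 1/4699 ≈ 0.00021281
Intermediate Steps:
o(Y) = 2 (o(Y) = -(0 + (1/1/(-3))*2)/3 = -(0 + (1/(-⅓))*2)/3 = -(0 + (1*(-3))*2)/3 = -(0 - 3*2)/3 = -(0 - 6)/3 = -⅓*(-6) = 2)
1/(33*o(15) + 4633) = 1/(33*2 + 4633) = 1/(66 + 4633) = 1/4699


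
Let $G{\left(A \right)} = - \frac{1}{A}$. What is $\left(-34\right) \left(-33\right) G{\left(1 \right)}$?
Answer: $-1122$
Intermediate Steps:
$\left(-34\right) \left(-33\right) G{\left(1 \right)} = \left(-34\right) \left(-33\right) \left(- 1^{-1}\right) = 1122 \left(\left(-1\right) 1\right) = 1122 \left(-1\right) = -1122$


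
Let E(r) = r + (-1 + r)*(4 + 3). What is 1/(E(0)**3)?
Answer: -1/343 ≈ -0.0029155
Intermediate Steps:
E(r) = -7 + 8*r (E(r) = r + (-1 + r)*7 = r + (-7 + 7*r) = -7 + 8*r)
1/(E(0)**3) = 1/((-7 + 8*0)**3) = 1/((-7 + 0)**3) = 1/((-7)**3) = 1/(-343) = -1/343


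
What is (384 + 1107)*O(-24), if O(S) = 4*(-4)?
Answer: -23856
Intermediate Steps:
O(S) = -16
(384 + 1107)*O(-24) = (384 + 1107)*(-16) = 1491*(-16) = -23856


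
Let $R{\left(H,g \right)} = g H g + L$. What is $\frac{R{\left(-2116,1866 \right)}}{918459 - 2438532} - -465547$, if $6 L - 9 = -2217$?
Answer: $\frac{715033244195}{1520073} \approx 4.7039 \cdot 10^{5}$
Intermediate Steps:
$L = -368$ ($L = \frac{3}{2} + \frac{1}{6} \left(-2217\right) = \frac{3}{2} - \frac{739}{2} = -368$)
$R{\left(H,g \right)} = -368 + H g^{2}$ ($R{\left(H,g \right)} = g H g - 368 = H g g - 368 = H g^{2} - 368 = -368 + H g^{2}$)
$\frac{R{\left(-2116,1866 \right)}}{918459 - 2438532} - -465547 = \frac{-368 - 2116 \cdot 1866^{2}}{918459 - 2438532} - -465547 = \frac{-368 - 7367818896}{-1520073} + 465547 = \left(-368 - 7367818896\right) \left(- \frac{1}{1520073}\right) + 465547 = \left(-7367819264\right) \left(- \frac{1}{1520073}\right) + 465547 = \frac{7367819264}{1520073} + 465547 = \frac{715033244195}{1520073}$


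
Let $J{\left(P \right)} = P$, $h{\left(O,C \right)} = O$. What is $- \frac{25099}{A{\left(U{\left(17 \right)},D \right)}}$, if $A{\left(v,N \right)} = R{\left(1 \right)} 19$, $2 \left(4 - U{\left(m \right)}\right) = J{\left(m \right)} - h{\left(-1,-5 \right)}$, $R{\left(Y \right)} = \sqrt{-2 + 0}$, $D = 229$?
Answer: $\frac{1321 i \sqrt{2}}{2} \approx 934.09 i$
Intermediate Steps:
$R{\left(Y \right)} = i \sqrt{2}$ ($R{\left(Y \right)} = \sqrt{-2} = i \sqrt{2}$)
$U{\left(m \right)} = \frac{7}{2} - \frac{m}{2}$ ($U{\left(m \right)} = 4 - \frac{m - -1}{2} = 4 - \frac{m + 1}{2} = 4 - \frac{1 + m}{2} = 4 - \left(\frac{1}{2} + \frac{m}{2}\right) = \frac{7}{2} - \frac{m}{2}$)
$A{\left(v,N \right)} = 19 i \sqrt{2}$ ($A{\left(v,N \right)} = i \sqrt{2} \cdot 19 = 19 i \sqrt{2}$)
$- \frac{25099}{A{\left(U{\left(17 \right)},D \right)}} = - \frac{25099}{19 i \sqrt{2}} = - 25099 \left(- \frac{i \sqrt{2}}{38}\right) = \frac{1321 i \sqrt{2}}{2}$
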